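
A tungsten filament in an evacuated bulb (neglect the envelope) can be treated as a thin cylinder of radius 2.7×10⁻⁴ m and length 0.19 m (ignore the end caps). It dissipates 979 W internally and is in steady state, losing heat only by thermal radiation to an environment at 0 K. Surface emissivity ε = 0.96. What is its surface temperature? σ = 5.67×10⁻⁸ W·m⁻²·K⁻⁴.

Steady state: internal power = radiated power, P = εσA T⁴.
Radiating area A = 2πrL = 3.223×10⁻⁴ m².
T⁴ = P/(εσA) = 979/(0.96·5.67×10⁻⁸·3.223×10⁻⁴) = 5.580×10¹³ K⁴.
T = (5.580×10¹³)^(1/4).

T ≈ 2730 K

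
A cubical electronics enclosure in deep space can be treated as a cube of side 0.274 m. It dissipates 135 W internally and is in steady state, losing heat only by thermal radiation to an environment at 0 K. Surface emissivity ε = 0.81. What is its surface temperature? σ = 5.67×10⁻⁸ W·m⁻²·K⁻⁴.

T ≈ 284 K

Steady state: internal power = radiated power, P = εσA T⁴.
Radiating area A = 6L² = 0.4505 m².
T⁴ = P/(εσA) = 135/(0.81·5.67×10⁻⁸·0.4505) = 6.525×10⁹ K⁴.
T = (6.525×10⁹)^(1/4).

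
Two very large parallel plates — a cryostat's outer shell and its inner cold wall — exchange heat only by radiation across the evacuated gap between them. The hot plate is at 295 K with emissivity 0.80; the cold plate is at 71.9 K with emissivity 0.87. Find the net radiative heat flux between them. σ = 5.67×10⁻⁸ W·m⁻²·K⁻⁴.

q ≈ 306 W/m²

For two infinite grey parallel plates, q = σ(T₁⁴ − T₂⁴)/(1/ε₁ + 1/ε₂ − 1).
T₁⁴ − T₂⁴ = 7.573×10⁹ − 2.672×10⁷ = 7.547×10⁹ K⁴.
1/ε₁ + 1/ε₂ − 1 = 1.250 + 1.149 − 1 = 1.399.
q = 5.67×10⁻⁸ × 7.547×10⁹ / 1.399.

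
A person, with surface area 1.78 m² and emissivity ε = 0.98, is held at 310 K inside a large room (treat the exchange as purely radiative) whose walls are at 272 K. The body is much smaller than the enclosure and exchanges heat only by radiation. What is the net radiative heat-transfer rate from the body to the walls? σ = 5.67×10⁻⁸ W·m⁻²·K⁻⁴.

P_net ≈ 372 W

For a small grey body in a large enclosure: P_net = εσA(T_body⁴ − T_wall⁴).
A = 1.78 m²; T_body⁴ − T_wall⁴ = 9.235×10⁹ − 5.474×10⁹ = 3.762×10⁹ K⁴.
|P_net| = 0.98·5.67×10⁻⁸·1.780·3.762×10⁹.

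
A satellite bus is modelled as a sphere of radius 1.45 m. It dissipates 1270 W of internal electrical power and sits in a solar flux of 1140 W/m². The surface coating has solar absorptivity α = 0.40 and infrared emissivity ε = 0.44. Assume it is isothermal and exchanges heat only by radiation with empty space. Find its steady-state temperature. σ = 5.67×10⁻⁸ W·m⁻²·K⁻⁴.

At steady state, absorbed solar power + internal power = radiated power.
Absorbed: α·S·A_cross = 0.40·1140·6.605 = 3012 W (cross-section πr²).
Total input = 3012 + 1270 = 4282 W.
Radiated: εσ·A_surf·T⁴ with A_surf = 4πr² = 26.42 m².
T⁴ = 4282/(0.44·5.67×10⁻⁸·26.42) = 6.496×10⁹ K⁴.

T ≈ 284 K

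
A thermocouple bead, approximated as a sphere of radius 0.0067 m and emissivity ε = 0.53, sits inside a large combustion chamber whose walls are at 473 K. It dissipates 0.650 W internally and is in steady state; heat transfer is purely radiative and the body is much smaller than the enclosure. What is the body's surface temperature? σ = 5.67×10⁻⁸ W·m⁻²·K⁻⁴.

T ≈ 545 K

For a small grey body in a large enclosure, net radiated power = εσA(T⁴ − T_w⁴).
Steady state: P = εσA(T⁴ − T_w⁴) with A = 4πr² = 5.641×10⁻⁴ m².
T⁴ = P/(εσA) + T_w⁴ = 0.650/(0.53·5.67×10⁻⁸·5.641×10⁻⁴) + (473)⁴
    = 3.834×10¹⁰ + 5.005×10¹⁰ = 8.840×10¹⁰ K⁴.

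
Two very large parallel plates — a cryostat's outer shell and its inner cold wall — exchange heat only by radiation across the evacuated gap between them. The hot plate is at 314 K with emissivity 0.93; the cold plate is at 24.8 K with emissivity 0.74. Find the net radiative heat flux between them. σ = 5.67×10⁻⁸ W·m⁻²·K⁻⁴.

For two infinite grey parallel plates, q = σ(T₁⁴ − T₂⁴)/(1/ε₁ + 1/ε₂ − 1).
T₁⁴ − T₂⁴ = 9.721×10⁹ − 3.783×10⁵ = 9.721×10⁹ K⁴.
1/ε₁ + 1/ε₂ − 1 = 1.075 + 1.351 − 1 = 1.427.
q = 5.67×10⁻⁸ × 9.721×10⁹ / 1.427.

q ≈ 386 W/m²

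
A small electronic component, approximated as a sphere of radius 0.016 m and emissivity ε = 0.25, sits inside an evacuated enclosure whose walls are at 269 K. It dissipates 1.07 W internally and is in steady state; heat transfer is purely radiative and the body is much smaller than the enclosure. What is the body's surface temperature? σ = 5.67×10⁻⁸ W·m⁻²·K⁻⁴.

For a small grey body in a large enclosure, net radiated power = εσA(T⁴ − T_w⁴).
Steady state: P = εσA(T⁴ − T_w⁴) with A = 4πr² = 0.003217 m².
T⁴ = P/(εσA) + T_w⁴ = 1.07/(0.25·5.67×10⁻⁸·0.003217) + (269)⁴
    = 2.346×10¹⁰ + 5.236×10⁹ = 2.870×10¹⁰ K⁴.

T ≈ 412 K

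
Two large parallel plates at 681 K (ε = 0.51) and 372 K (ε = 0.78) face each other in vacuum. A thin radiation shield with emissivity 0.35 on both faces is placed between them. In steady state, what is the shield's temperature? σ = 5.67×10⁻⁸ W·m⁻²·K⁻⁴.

T_s ≈ 573 K

In steady state the net flux on the hot side equals that on the cold side.
σ(T₁⁴−T_s⁴)/D₁ = σ(T_s⁴−T₂⁴)/D₂, with D₁ = 1/ε₁+1/ε_s−1 = 3.818, D₂ = 1/ε_s+1/ε₂−1 = 3.139.
Solve for T_s⁴: T_s⁴ = (D₂·T₁⁴ + D₁·T₂⁴)/(D₁+D₂) = 1.076×10¹¹ K⁴.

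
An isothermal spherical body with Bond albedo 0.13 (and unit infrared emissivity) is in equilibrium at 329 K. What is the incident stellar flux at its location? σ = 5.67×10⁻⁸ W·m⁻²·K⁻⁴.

(1−a)S·πr² = σ·4πr²·T⁴ ⇒ S = 4σT⁴/(1−a).
S = 4·5.67×10⁻⁸·1.172×10¹⁰/0.870.

S ≈ 3050 W/m²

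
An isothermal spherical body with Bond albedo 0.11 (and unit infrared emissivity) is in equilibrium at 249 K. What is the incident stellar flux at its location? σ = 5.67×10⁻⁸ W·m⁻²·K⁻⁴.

S ≈ 980 W/m²

(1−a)S·πr² = σ·4πr²·T⁴ ⇒ S = 4σT⁴/(1−a).
S = 4·5.67×10⁻⁸·3.844×10⁹/0.890.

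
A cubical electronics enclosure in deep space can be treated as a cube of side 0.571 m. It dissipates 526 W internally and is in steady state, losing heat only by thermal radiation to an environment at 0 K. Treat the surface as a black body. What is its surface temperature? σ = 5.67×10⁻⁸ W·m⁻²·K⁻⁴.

Steady state: internal power = radiated power, P = εσA T⁴.
Radiating area A = 6L² = 1.956 m².
T⁴ = P/(εσA) = 526/(1.0·5.67×10⁻⁸·1.956) = 4.742×10⁹ K⁴.
T = (4.742×10⁹)^(1/4).

T ≈ 262 K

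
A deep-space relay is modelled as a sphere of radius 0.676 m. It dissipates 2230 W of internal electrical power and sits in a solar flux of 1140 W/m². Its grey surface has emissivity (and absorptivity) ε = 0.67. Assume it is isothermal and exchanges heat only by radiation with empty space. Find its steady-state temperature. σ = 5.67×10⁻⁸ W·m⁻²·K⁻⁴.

At steady state, absorbed solar power + internal power = radiated power.
Absorbed: α·S·A_cross = 0.67·1140·1.436 = 1097 W (cross-section πr²).
Total input = 1097 + 2230 = 3327 W.
Radiated: εσ·A_surf·T⁴ with A_surf = 4πr² = 5.743 m².
T⁴ = 3327/(0.67·5.67×10⁻⁸·5.743) = 1.525×10¹⁰ K⁴.

T ≈ 351 K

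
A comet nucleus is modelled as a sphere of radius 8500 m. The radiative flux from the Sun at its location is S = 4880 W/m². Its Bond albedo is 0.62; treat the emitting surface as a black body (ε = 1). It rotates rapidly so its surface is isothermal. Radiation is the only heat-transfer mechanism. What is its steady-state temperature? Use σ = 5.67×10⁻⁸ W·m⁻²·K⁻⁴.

T ≈ 301 K

At equilibrium, absorbed power = emitted power.
Absorbing cross-section = πr² = 2.270×10⁸ m²; emitting surface = 4πr² = 9.079×10⁸ m² (ratio 4).
(1−a)S·A_cross = εσ·A_surf·T⁴  ⇒  T⁴ = (1−a)S/(4σ).
T⁴ = 0.380·4880/(4·5.67×10⁻⁸) = 8.176×10⁹ K⁴.
T = (8.176×10⁹)^(1/4).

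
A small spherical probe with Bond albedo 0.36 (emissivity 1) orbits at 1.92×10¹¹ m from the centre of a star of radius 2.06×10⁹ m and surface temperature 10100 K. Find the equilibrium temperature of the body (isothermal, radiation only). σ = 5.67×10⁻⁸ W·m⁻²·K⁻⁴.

The star's surface emits σT_*⁴; at distance d the flux is S = σT_*⁴(R_*/d)².
S = 5.67×10⁻⁸·(10100)⁴·(2.06×10⁹/1.92×10¹¹)² = 67920 W/m².
For an isothermal sphere T⁴ = (1−a)S/(4σ) = 1.917×10¹¹ K⁴.

T ≈ 662 K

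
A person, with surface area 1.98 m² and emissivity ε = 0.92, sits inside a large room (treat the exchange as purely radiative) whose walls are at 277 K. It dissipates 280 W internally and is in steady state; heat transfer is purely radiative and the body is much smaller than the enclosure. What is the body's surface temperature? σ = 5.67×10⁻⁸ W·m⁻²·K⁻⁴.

For a small grey body in a large enclosure, net radiated power = εσA(T⁴ − T_w⁴).
Steady state: P = εσA(T⁴ − T_w⁴) with A = 1.98 m².
T⁴ = P/(εσA) + T_w⁴ = 280/(0.92·5.67×10⁻⁸·1.980) + (277)⁴
    = 2.711×10⁹ + 5.887×10⁹ = 8.598×10⁹ K⁴.

T ≈ 305 K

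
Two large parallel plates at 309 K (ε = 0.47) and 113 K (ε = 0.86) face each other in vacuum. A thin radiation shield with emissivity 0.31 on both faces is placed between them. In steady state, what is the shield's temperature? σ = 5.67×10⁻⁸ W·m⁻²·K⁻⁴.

In steady state the net flux on the hot side equals that on the cold side.
σ(T₁⁴−T_s⁴)/D₁ = σ(T_s⁴−T₂⁴)/D₂, with D₁ = 1/ε₁+1/ε_s−1 = 4.353, D₂ = 1/ε_s+1/ε₂−1 = 3.389.
Solve for T_s⁴: T_s⁴ = (D₂·T₁⁴ + D₁·T₂⁴)/(D₁+D₂) = 4.082×10⁹ K⁴.

T_s ≈ 253 K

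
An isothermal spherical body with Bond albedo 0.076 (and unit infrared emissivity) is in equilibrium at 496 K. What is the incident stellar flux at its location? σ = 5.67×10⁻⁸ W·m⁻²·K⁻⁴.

S ≈ 14900 W/m²

(1−a)S·πr² = σ·4πr²·T⁴ ⇒ S = 4σT⁴/(1−a).
S = 4·5.67×10⁻⁸·6.052×10¹⁰/0.924.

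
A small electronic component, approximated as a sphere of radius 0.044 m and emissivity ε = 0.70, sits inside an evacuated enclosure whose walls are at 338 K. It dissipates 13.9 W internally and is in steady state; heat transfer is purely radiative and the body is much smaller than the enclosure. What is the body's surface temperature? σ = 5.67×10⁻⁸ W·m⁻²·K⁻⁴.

T ≈ 407 K

For a small grey body in a large enclosure, net radiated power = εσA(T⁴ − T_w⁴).
Steady state: P = εσA(T⁴ − T_w⁴) with A = 4πr² = 0.02433 m².
T⁴ = P/(εσA) + T_w⁴ = 13.9/(0.70·5.67×10⁻⁸·0.02433) + (338)⁴
    = 1.440×10¹⁰ + 1.305×10¹⁰ = 2.745×10¹⁰ K⁴.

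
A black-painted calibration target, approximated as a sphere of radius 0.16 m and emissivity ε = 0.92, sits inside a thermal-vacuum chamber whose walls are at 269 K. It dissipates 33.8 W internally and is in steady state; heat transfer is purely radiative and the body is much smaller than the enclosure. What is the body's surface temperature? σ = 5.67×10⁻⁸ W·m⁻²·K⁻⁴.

For a small grey body in a large enclosure, net radiated power = εσA(T⁴ − T_w⁴).
Steady state: P = εσA(T⁴ − T_w⁴) with A = 4πr² = 0.3217 m².
T⁴ = P/(εσA) + T_w⁴ = 33.8/(0.92·5.67×10⁻⁸·0.3217) + (269)⁴
    = 2.014×10⁹ + 5.236×10⁹ = 7.250×10⁹ K⁴.

T ≈ 292 K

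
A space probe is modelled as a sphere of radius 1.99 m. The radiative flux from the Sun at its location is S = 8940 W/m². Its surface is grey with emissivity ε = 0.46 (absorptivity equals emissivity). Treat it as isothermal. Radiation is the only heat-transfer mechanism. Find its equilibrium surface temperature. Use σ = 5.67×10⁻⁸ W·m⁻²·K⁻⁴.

At equilibrium, absorbed power = emitted power.
Absorbing cross-section = πr² = 12.44 m²; emitting surface = 4πr² = 49.76 m² (ratio 4).
εS·A_cross = εσ·A_surf·T⁴  ⇒  T⁴ = S/(4σ)   (ε cancels).
T⁴ = 8940/(4·5.67×10⁻⁸) = 3.942×10¹⁰ K⁴.
T = (3.942×10¹⁰)^(1/4).

T ≈ 446 K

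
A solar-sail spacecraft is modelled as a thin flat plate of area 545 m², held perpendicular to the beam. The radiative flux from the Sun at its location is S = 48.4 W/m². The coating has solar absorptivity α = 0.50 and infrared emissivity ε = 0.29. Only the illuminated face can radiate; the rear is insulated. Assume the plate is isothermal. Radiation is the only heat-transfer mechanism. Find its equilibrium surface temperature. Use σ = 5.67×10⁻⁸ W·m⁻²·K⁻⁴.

At equilibrium, absorbed power = emitted power.
Absorbing cross-section = A = 545.0 m²; emitting surface = A = 545.0 m² (ratio 1).
αS·A_cross = εσ·A_surf·T⁴  ⇒  T⁴ = αS/(ε·1σ).
T⁴ = 0.500·48.4/(0.29·1·5.67×10⁻⁸) = 1.472×10⁹ K⁴.
T = (1.472×10⁹)^(1/4).

T ≈ 196 K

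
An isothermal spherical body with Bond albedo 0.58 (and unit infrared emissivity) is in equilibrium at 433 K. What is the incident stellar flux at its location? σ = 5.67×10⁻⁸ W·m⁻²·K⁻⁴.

S ≈ 19000 W/m²

(1−a)S·πr² = σ·4πr²·T⁴ ⇒ S = 4σT⁴/(1−a).
S = 4·5.67×10⁻⁸·3.515×10¹⁰/0.420.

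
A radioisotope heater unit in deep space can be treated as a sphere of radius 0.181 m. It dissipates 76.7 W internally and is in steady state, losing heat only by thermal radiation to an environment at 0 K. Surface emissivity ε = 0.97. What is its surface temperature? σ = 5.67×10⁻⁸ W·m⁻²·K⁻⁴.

Steady state: internal power = radiated power, P = εσA T⁴.
Radiating area A = 4πr² = 0.4117 m².
T⁴ = P/(εσA) = 76.7/(0.97·5.67×10⁻⁸·0.4117) = 3.387×10⁹ K⁴.
T = (3.387×10⁹)^(1/4).

T ≈ 241 K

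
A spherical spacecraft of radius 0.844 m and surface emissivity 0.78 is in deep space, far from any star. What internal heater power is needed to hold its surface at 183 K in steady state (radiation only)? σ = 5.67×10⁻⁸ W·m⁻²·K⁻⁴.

P = εσ·4πr²·T⁴.
4πr² = 8.951 m²; T⁴ = 1.122×10⁹ K⁴.
P = 0.78·5.67×10⁻⁸·8.951·1.122×10⁹.

P ≈ 444 W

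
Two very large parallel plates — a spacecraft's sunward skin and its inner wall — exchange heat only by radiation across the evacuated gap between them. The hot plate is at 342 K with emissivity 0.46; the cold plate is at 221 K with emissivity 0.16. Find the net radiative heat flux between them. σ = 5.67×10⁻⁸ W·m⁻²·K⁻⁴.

q ≈ 86.3 W/m²

For two infinite grey parallel plates, q = σ(T₁⁴ − T₂⁴)/(1/ε₁ + 1/ε₂ − 1).
T₁⁴ − T₂⁴ = 1.368×10¹⁰ − 2.385×10⁹ = 1.130×10¹⁰ K⁴.
1/ε₁ + 1/ε₂ − 1 = 2.174 + 6.250 − 1 = 7.424.
q = 5.67×10⁻⁸ × 1.130×10¹⁰ / 7.424.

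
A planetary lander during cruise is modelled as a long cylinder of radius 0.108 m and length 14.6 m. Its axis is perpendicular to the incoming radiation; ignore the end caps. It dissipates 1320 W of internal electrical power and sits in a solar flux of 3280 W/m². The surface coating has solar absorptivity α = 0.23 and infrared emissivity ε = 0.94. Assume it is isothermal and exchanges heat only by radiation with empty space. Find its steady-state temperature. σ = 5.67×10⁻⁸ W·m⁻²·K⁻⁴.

At steady state, absorbed solar power + internal power = radiated power.
Absorbed: α·S·A_cross = 0.23·3280·3.154 = 2379 W (cross-section 2rL).
Total input = 2379 + 1320 = 3699 W.
Radiated: εσ·A_surf·T⁴ with A_surf = 2πrL = 9.907 m².
T⁴ = 3699/(0.94·5.67×10⁻⁸·9.907) = 7.005×10⁹ K⁴.

T ≈ 289 K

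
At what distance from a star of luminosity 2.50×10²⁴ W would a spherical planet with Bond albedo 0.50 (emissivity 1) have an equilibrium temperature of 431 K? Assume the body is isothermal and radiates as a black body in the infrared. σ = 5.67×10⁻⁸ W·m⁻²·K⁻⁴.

d ≈ 3.57×10⁹ m

For an isothermal black-emitting sphere, (1−a)S·πr² = σ·4πr²·T⁴ ⇒ S = 4σT⁴/(1−a).
S = 4·5.67×10⁻⁸·(431)⁴/0.500 = 15650 W/m².
Flux falls as S = L/(4πd²), so d = √(L/(4πS)) = √(2.50×10²⁴/(4π·15650)).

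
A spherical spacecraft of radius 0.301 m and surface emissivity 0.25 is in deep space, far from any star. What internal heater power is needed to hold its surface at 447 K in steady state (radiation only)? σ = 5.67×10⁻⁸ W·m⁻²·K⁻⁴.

P ≈ 644 W

P = εσ·4πr²·T⁴.
4πr² = 1.139 m²; T⁴ = 3.992×10¹⁰ K⁴.
P = 0.25·5.67×10⁻⁸·1.139·3.992×10¹⁰.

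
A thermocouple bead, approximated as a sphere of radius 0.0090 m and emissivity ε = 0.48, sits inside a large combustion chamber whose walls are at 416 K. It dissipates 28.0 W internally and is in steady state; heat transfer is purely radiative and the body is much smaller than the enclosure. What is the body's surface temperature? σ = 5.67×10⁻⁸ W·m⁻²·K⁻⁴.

For a small grey body in a large enclosure, net radiated power = εσA(T⁴ − T_w⁴).
Steady state: P = εσA(T⁴ − T_w⁴) with A = 4πr² = 0.001018 m².
T⁴ = P/(εσA) + T_w⁴ = 28.0/(0.48·5.67×10⁻⁸·0.001018) + (416)⁴
    = 1.011×10¹² + 2.995×10¹⁰ = 1.041×10¹² K⁴.

T ≈ 1010 K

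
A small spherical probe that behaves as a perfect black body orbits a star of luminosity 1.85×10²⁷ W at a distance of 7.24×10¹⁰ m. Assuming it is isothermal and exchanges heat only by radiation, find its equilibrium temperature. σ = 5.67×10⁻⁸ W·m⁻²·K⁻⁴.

First find the stellar flux at distance d: S = L/(4πd²) = 1.85×10²⁷/(4π·(7.24×10¹⁰)²) = 28090 W/m².
For an isothermal sphere, absorbed (1−a)S·πr² = emitted σ·4πr²·T⁴, so T⁴ = (1−a)S/(4σ).
T⁴ = 1.00·28090/(4·5.67×10⁻⁸) = 1.238×10¹¹ K⁴.

T ≈ 593 K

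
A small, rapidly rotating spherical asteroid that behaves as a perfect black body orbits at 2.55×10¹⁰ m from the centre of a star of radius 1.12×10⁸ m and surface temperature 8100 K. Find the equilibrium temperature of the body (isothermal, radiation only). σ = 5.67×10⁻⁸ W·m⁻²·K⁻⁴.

T ≈ 380 K

The star's surface emits σT_*⁴; at distance d the flux is S = σT_*⁴(R_*/d)².
S = 5.67×10⁻⁸·(8100)⁴·(1.12×10⁸/2.55×10¹⁰)² = 4708 W/m².
For an isothermal sphere T⁴ = (1−a)S/(4σ) = 2.076×10¹⁰ K⁴.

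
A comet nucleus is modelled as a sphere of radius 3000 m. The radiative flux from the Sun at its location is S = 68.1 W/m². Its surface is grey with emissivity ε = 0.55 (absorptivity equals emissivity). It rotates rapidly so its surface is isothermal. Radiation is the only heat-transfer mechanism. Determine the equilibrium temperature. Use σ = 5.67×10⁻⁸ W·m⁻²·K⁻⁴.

T ≈ 132 K

At equilibrium, absorbed power = emitted power.
Absorbing cross-section = πr² = 2.827×10⁷ m²; emitting surface = 4πr² = 1.131×10⁸ m² (ratio 4).
εS·A_cross = εσ·A_surf·T⁴  ⇒  T⁴ = S/(4σ)   (ε cancels).
T⁴ = 68.1/(4·5.67×10⁻⁸) = 3.003×10⁸ K⁴.
T = (3.003×10⁸)^(1/4).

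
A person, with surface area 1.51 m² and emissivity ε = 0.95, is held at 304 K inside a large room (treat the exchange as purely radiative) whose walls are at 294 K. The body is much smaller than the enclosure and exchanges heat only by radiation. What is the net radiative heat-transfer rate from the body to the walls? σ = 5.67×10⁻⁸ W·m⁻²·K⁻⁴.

P_net ≈ 87.0 W

For a small grey body in a large enclosure: P_net = εσA(T_body⁴ − T_wall⁴).
A = 1.51 m²; T_body⁴ − T_wall⁴ = 8.541×10⁹ − 7.471×10⁹ = 1.070×10⁹ K⁴.
|P_net| = 0.95·5.67×10⁻⁸·1.510·1.070×10⁹.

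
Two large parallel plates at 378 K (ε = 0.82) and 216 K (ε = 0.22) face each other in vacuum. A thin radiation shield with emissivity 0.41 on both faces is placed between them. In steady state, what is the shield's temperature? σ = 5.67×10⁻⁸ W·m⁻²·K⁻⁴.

In steady state the net flux on the hot side equals that on the cold side.
σ(T₁⁴−T_s⁴)/D₁ = σ(T_s⁴−T₂⁴)/D₂, with D₁ = 1/ε₁+1/ε_s−1 = 2.659, D₂ = 1/ε_s+1/ε₂−1 = 5.984.
Solve for T_s⁴: T_s⁴ = (D₂·T₁⁴ + D₁·T₂⁴)/(D₁+D₂) = 1.481×10¹⁰ K⁴.

T_s ≈ 349 K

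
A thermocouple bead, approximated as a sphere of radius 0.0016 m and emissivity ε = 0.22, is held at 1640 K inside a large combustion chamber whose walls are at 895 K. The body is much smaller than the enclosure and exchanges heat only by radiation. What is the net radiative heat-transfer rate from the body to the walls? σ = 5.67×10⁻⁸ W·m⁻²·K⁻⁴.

For a small grey body in a large enclosure: P_net = εσA(T_body⁴ − T_wall⁴).
A = 4πr² = 3.217×10⁻⁵ m²; T_body⁴ − T_wall⁴ = 7.234×10¹² − 6.416×10¹¹ = 6.592×10¹² K⁴.
|P_net| = 0.22·5.67×10⁻⁸·3.217×10⁻⁵·6.592×10¹².

P_net ≈ 2.65 W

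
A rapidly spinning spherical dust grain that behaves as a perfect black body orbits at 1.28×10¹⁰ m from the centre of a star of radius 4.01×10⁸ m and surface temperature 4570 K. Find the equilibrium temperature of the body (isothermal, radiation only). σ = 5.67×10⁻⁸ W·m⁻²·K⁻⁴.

T ≈ 572 K

The star's surface emits σT_*⁴; at distance d the flux is S = σT_*⁴(R_*/d)².
S = 5.67×10⁻⁸·(4570)⁴·(4.01×10⁸/1.28×10¹⁰)² = 24270 W/m².
For an isothermal sphere T⁴ = (1−a)S/(4σ) = 1.070×10¹¹ K⁴.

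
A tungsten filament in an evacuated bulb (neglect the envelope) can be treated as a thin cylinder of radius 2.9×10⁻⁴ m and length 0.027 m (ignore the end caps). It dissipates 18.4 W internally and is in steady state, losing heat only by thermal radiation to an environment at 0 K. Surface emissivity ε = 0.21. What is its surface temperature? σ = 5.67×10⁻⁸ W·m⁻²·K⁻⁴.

T ≈ 2370 K

Steady state: internal power = radiated power, P = εσA T⁴.
Radiating area A = 2πrL = 4.920×10⁻⁵ m².
T⁴ = P/(εσA) = 18.4/(0.21·5.67×10⁻⁸·4.920×10⁻⁵) = 3.141×10¹³ K⁴.
T = (3.141×10¹³)^(1/4).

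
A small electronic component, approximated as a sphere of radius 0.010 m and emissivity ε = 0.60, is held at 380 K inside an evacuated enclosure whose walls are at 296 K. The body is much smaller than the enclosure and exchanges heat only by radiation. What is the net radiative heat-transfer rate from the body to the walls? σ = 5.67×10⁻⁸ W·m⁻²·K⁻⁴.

P_net ≈ 0.563 W

For a small grey body in a large enclosure: P_net = εσA(T_body⁴ − T_wall⁴).
A = 4πr² = 0.001257 m²; T_body⁴ − T_wall⁴ = 2.085×10¹⁰ − 7.677×10⁹ = 1.317×10¹⁰ K⁴.
|P_net| = 0.60·5.67×10⁻⁸·0.001257·1.317×10¹⁰.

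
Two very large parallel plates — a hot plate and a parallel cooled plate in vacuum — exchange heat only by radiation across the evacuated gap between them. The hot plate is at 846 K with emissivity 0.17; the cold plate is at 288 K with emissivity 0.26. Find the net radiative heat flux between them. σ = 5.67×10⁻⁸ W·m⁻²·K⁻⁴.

q ≈ 3280 W/m²

For two infinite grey parallel plates, q = σ(T₁⁴ − T₂⁴)/(1/ε₁ + 1/ε₂ − 1).
T₁⁴ − T₂⁴ = 5.122×10¹¹ − 6.880×10⁹ = 5.054×10¹¹ K⁴.
1/ε₁ + 1/ε₂ − 1 = 5.882 + 3.846 − 1 = 8.729.
q = 5.67×10⁻⁸ × 5.054×10¹¹ / 8.729.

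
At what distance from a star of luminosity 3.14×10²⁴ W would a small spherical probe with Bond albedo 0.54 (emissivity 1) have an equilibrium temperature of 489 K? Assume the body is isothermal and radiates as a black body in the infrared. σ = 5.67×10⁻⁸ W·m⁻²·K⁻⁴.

For an isothermal black-emitting sphere, (1−a)S·πr² = σ·4πr²·T⁴ ⇒ S = 4σT⁴/(1−a).
S = 4·5.67×10⁻⁸·(489)⁴/0.460 = 28190 W/m².
Flux falls as S = L/(4πd²), so d = √(L/(4πS)) = √(3.14×10²⁴/(4π·28190)).

d ≈ 2.98×10⁹ m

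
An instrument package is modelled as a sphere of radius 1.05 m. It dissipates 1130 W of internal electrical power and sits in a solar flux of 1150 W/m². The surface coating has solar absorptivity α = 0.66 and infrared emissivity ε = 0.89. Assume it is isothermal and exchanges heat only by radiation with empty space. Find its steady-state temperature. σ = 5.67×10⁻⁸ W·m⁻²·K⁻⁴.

At steady state, absorbed solar power + internal power = radiated power.
Absorbed: α·S·A_cross = 0.66·1150·3.464 = 2629 W (cross-section πr²).
Total input = 2629 + 1130 = 3759 W.
Radiated: εσ·A_surf·T⁴ with A_surf = 4πr² = 13.85 m².
T⁴ = 3759/(0.89·5.67×10⁻⁸·13.85) = 5.376×10⁹ K⁴.

T ≈ 271 K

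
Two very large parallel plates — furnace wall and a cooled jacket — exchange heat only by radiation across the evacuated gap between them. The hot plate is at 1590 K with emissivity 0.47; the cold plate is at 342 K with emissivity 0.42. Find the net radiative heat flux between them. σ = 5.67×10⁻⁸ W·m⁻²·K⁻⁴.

q ≈ 1.03×10⁵ W/m²

For two infinite grey parallel plates, q = σ(T₁⁴ − T₂⁴)/(1/ε₁ + 1/ε₂ − 1).
T₁⁴ − T₂⁴ = 6.391×10¹² − 1.368×10¹⁰ = 6.378×10¹² K⁴.
1/ε₁ + 1/ε₂ − 1 = 2.128 + 2.381 − 1 = 3.509.
q = 5.67×10⁻⁸ × 6.378×10¹² / 3.509.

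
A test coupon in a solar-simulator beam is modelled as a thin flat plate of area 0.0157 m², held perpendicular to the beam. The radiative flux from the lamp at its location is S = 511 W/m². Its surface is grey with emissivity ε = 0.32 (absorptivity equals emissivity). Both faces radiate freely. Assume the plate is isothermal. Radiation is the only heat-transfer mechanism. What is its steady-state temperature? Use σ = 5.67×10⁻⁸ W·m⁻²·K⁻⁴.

T ≈ 259 K

At equilibrium, absorbed power = emitted power.
Absorbing cross-section = A = 0.01570 m²; emitting surface = 2A = 0.03140 m² (ratio 2).
εS·A_cross = εσ·A_surf·T⁴  ⇒  T⁴ = S/(2σ)   (ε cancels).
T⁴ = 511/(2·5.67×10⁻⁸) = 4.506×10⁹ K⁴.
T = (4.506×10⁹)^(1/4).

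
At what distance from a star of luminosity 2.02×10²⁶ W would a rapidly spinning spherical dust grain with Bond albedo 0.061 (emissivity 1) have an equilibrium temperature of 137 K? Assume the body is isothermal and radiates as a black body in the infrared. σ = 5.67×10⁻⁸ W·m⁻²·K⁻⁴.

For an isothermal black-emitting sphere, (1−a)S·πr² = σ·4πr²·T⁴ ⇒ S = 4σT⁴/(1−a).
S = 4·5.67×10⁻⁸·(137)⁴/0.939 = 85.09 W/m².
Flux falls as S = L/(4πd²), so d = √(L/(4πS)) = √(2.02×10²⁶/(4π·85.09)).

d ≈ 4.35×10¹¹ m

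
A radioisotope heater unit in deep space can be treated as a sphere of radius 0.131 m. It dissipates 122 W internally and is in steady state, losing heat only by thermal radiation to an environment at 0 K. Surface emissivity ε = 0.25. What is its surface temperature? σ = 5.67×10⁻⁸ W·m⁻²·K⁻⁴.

Steady state: internal power = radiated power, P = εσA T⁴.
Radiating area A = 4πr² = 0.2157 m².
T⁴ = P/(εσA) = 122/(0.25·5.67×10⁻⁸·0.2157) = 3.991×10¹⁰ K⁴.
T = (3.991×10¹⁰)^(1/4).

T ≈ 447 K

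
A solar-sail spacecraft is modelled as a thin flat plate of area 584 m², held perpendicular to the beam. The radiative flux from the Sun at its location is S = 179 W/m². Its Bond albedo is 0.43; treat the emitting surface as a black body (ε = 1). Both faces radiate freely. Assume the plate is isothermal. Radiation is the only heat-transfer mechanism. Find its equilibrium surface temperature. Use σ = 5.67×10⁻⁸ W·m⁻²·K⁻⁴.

At equilibrium, absorbed power = emitted power.
Absorbing cross-section = A = 584.0 m²; emitting surface = 2A = 1168 m² (ratio 2).
(1−a)S·A_cross = εσ·A_surf·T⁴  ⇒  T⁴ = (1−a)S/(2σ).
T⁴ = 0.570·179/(2·5.67×10⁻⁸) = 8.997×10⁸ K⁴.
T = (8.997×10⁸)^(1/4).

T ≈ 173 K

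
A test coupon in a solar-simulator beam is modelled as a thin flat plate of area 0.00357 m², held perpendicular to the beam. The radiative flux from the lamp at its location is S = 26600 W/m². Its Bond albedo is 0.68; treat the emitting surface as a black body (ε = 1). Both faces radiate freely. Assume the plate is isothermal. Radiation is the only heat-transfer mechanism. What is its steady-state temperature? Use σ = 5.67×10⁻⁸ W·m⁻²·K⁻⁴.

T ≈ 523 K

At equilibrium, absorbed power = emitted power.
Absorbing cross-section = A = 0.003570 m²; emitting surface = 2A = 0.007140 m² (ratio 2).
(1−a)S·A_cross = εσ·A_surf·T⁴  ⇒  T⁴ = (1−a)S/(2σ).
T⁴ = 0.320·26600/(2·5.67×10⁻⁸) = 7.506×10¹⁰ K⁴.
T = (7.506×10¹⁰)^(1/4).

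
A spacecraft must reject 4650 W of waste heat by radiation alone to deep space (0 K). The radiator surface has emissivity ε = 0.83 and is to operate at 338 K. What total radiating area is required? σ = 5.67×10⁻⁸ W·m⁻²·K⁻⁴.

A ≈ 7.57 m²

P = εσA T⁴ ⇒ A = P/(εσT⁴).
T⁴ = 1.305×10¹⁰ K⁴.
A = 4650/(0.83 × 5.67×10⁻⁸ × 1.305×10¹⁰).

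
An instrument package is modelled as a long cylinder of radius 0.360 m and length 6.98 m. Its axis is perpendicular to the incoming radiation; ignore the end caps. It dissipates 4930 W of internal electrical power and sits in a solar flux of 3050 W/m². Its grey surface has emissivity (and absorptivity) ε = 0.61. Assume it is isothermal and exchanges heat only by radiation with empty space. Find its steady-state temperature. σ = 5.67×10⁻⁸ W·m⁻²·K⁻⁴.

At steady state, absorbed solar power + internal power = radiated power.
Absorbed: α·S·A_cross = 0.61·3050·5.026 = 9350 W (cross-section 2rL).
Total input = 9350 + 4930 = 14280 W.
Radiated: εσ·A_surf·T⁴ with A_surf = 2πrL = 15.79 m².
T⁴ = 14280/(0.61·5.67×10⁻⁸·15.79) = 2.615×10¹⁰ K⁴.

T ≈ 402 K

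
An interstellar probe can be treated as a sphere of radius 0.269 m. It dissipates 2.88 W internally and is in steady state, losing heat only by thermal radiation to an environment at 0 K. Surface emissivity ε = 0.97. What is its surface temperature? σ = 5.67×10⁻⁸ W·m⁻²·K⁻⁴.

T ≈ 87.1 K

Steady state: internal power = radiated power, P = εσA T⁴.
Radiating area A = 4πr² = 0.9093 m².
T⁴ = P/(εσA) = 2.88/(0.97·5.67×10⁻⁸·0.9093) = 5.759×10⁷ K⁴.
T = (5.759×10⁷)^(1/4).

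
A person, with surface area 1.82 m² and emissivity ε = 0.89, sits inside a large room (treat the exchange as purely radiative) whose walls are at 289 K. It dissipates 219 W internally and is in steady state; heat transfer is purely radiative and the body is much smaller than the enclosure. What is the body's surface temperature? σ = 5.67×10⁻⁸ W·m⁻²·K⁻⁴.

T ≈ 311 K

For a small grey body in a large enclosure, net radiated power = εσA(T⁴ − T_w⁴).
Steady state: P = εσA(T⁴ − T_w⁴) with A = 1.82 m².
T⁴ = P/(εσA) + T_w⁴ = 219/(0.89·5.67×10⁻⁸·1.820) + (289)⁴
    = 2.385×10⁹ + 6.976×10⁹ = 9.360×10⁹ K⁴.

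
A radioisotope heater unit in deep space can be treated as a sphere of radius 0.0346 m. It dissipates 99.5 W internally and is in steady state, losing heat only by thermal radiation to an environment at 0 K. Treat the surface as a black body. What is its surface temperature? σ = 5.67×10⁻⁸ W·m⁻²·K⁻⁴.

T ≈ 584 K

Steady state: internal power = radiated power, P = εσA T⁴.
Radiating area A = 4πr² = 0.01504 m².
T⁴ = P/(εσA) = 99.5/(1.0·5.67×10⁻⁸·0.01504) = 1.166×10¹¹ K⁴.
T = (1.166×10¹¹)^(1/4).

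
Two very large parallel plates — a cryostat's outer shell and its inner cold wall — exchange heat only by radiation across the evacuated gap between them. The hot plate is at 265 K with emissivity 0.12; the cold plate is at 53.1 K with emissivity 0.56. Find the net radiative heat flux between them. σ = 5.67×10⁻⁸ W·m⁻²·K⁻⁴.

q ≈ 30.6 W/m²

For two infinite grey parallel plates, q = σ(T₁⁴ − T₂⁴)/(1/ε₁ + 1/ε₂ − 1).
T₁⁴ − T₂⁴ = 4.932×10⁹ − 7.950×10⁶ = 4.924×10⁹ K⁴.
1/ε₁ + 1/ε₂ − 1 = 8.333 + 1.786 − 1 = 9.119.
q = 5.67×10⁻⁸ × 4.924×10⁹ / 9.119.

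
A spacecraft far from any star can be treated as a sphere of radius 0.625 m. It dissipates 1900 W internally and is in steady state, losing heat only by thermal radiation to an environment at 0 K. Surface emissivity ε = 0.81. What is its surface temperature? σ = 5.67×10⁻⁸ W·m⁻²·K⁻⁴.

Steady state: internal power = radiated power, P = εσA T⁴.
Radiating area A = 4πr² = 4.909 m².
T⁴ = P/(εσA) = 1900/(0.81·5.67×10⁻⁸·4.909) = 8.428×10⁹ K⁴.
T = (8.428×10⁹)^(1/4).

T ≈ 303 K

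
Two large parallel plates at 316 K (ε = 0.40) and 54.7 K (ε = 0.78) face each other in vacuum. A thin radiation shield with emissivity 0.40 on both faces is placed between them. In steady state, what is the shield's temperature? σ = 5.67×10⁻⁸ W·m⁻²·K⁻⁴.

T_s ≈ 253 K

In steady state the net flux on the hot side equals that on the cold side.
σ(T₁⁴−T_s⁴)/D₁ = σ(T_s⁴−T₂⁴)/D₂, with D₁ = 1/ε₁+1/ε_s−1 = 4.000, D₂ = 1/ε_s+1/ε₂−1 = 2.782.
Solve for T_s⁴: T_s⁴ = (D₂·T₁⁴ + D₁·T₂⁴)/(D₁+D₂) = 4.096×10⁹ K⁴.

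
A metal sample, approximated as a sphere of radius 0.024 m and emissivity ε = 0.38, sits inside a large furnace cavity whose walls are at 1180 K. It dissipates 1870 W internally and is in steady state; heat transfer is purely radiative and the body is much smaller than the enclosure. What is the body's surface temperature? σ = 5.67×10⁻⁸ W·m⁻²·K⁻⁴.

For a small grey body in a large enclosure, net radiated power = εσA(T⁴ − T_w⁴).
Steady state: P = εσA(T⁴ − T_w⁴) with A = 4πr² = 0.007238 m².
T⁴ = P/(εσA) + T_w⁴ = 1870/(0.38·5.67×10⁻⁸·0.007238) + (1180)⁴
    = 1.199×10¹³ + 1.939×10¹² = 1.393×10¹³ K⁴.

T ≈ 1930 K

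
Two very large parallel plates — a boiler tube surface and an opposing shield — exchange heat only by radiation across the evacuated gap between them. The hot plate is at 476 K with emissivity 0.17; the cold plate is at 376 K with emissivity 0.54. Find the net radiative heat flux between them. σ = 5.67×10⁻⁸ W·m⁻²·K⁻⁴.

q ≈ 264 W/m²

For two infinite grey parallel plates, q = σ(T₁⁴ − T₂⁴)/(1/ε₁ + 1/ε₂ − 1).
T₁⁴ − T₂⁴ = 5.134×10¹⁰ − 1.999×10¹⁰ = 3.135×10¹⁰ K⁴.
1/ε₁ + 1/ε₂ − 1 = 5.882 + 1.852 − 1 = 6.734.
q = 5.67×10⁻⁸ × 3.135×10¹⁰ / 6.734.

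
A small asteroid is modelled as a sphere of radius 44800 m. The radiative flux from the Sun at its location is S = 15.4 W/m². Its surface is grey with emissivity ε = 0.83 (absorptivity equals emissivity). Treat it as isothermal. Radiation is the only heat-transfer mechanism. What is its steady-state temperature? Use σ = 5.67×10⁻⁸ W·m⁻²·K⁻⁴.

T ≈ 90.8 K

At equilibrium, absorbed power = emitted power.
Absorbing cross-section = πr² = 6.305×10⁹ m²; emitting surface = 4πr² = 2.522×10¹⁰ m² (ratio 4).
εS·A_cross = εσ·A_surf·T⁴  ⇒  T⁴ = S/(4σ)   (ε cancels).
T⁴ = 15.4/(4·5.67×10⁻⁸) = 6.790×10⁷ K⁴.
T = (6.790×10⁷)^(1/4).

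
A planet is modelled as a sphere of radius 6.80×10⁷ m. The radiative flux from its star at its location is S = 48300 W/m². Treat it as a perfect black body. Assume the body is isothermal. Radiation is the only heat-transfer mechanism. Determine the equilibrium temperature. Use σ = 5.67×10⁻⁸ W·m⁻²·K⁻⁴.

T ≈ 679 K

At equilibrium, absorbed power = emitted power.
Absorbing cross-section = πr² = 1.453×10¹⁶ m²; emitting surface = 4πr² = 5.811×10¹⁶ m² (ratio 4).
S·A_cross = εσ·A_surf·T⁴  ⇒  T⁴ = S/(4σ).
T⁴ = 1.00·48300/(4·5.67×10⁻⁸) = 2.130×10¹¹ K⁴.
T = (2.130×10¹¹)^(1/4).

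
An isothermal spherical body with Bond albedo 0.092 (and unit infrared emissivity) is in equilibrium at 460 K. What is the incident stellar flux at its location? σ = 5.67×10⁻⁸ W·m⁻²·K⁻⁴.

(1−a)S·πr² = σ·4πr²·T⁴ ⇒ S = 4σT⁴/(1−a).
S = 4·5.67×10⁻⁸·4.477×10¹⁰/0.908.

S ≈ 11200 W/m²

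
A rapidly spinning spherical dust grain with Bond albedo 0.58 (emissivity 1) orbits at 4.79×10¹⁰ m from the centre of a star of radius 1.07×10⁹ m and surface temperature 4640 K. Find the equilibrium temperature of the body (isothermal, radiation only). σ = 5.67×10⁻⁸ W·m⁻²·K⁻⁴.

T ≈ 395 K

The star's surface emits σT_*⁴; at distance d the flux is S = σT_*⁴(R_*/d)².
S = 5.67×10⁻⁸·(4640)⁴·(1.07×10⁹/4.79×10¹⁰)² = 13110 W/m².
For an isothermal sphere T⁴ = (1−a)S/(4σ) = 2.429×10¹⁰ K⁴.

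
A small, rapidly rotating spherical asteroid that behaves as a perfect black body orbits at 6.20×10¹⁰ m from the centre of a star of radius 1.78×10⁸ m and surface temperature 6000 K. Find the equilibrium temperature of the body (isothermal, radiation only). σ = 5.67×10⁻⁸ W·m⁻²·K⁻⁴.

T ≈ 227 K

The star's surface emits σT_*⁴; at distance d the flux is S = σT_*⁴(R_*/d)².
S = 5.67×10⁻⁸·(6000)⁴·(1.78×10⁸/6.20×10¹⁰)² = 605.7 W/m².
For an isothermal sphere T⁴ = (1−a)S/(4σ) = 2.671×10⁹ K⁴.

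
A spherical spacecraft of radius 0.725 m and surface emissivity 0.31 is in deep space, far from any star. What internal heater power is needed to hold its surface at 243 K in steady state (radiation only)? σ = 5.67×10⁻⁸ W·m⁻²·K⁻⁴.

P = εσ·4πr²·T⁴.
4πr² = 6.605 m²; T⁴ = 3.487×10⁹ K⁴.
P = 0.31·5.67×10⁻⁸·6.605·3.487×10⁹.

P ≈ 405 W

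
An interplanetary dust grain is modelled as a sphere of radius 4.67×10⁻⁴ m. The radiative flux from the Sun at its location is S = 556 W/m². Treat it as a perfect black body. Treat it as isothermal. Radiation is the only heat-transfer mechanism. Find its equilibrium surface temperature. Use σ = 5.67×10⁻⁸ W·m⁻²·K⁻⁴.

T ≈ 223 K

At equilibrium, absorbed power = emitted power.
Absorbing cross-section = πr² = 6.851×10⁻⁷ m²; emitting surface = 4πr² = 2.741×10⁻⁶ m² (ratio 4).
S·A_cross = εσ·A_surf·T⁴  ⇒  T⁴ = S/(4σ).
T⁴ = 1.00·556/(4·5.67×10⁻⁸) = 2.451×10⁹ K⁴.
T = (2.451×10⁹)^(1/4).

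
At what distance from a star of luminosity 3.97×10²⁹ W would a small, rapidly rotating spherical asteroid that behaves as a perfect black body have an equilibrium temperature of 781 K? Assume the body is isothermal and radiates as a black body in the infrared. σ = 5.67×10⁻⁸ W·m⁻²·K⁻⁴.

For an isothermal black-emitting sphere, (1−a)S·πr² = σ·4πr²·T⁴ ⇒ S = 4σT⁴/(1−a).
S = 4·5.67×10⁻⁸·(781)⁴/1.00 = 84380 W/m².
Flux falls as S = L/(4πd²), so d = √(L/(4πS)) = √(3.97×10²⁹/(4π·84380)).

d ≈ 6.12×10¹¹ m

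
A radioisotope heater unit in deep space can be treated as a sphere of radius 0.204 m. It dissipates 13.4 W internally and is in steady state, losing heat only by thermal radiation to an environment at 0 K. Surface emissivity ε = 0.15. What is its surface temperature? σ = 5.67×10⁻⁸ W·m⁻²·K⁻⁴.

T ≈ 234 K

Steady state: internal power = radiated power, P = εσA T⁴.
Radiating area A = 4πr² = 0.5230 m².
T⁴ = P/(εσA) = 13.4/(0.15·5.67×10⁻⁸·0.5230) = 3.013×10⁹ K⁴.
T = (3.013×10⁹)^(1/4).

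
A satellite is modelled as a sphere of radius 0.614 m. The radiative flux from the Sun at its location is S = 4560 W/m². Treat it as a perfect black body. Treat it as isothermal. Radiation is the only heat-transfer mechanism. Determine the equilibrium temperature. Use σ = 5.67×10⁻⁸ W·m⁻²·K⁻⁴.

At equilibrium, absorbed power = emitted power.
Absorbing cross-section = πr² = 1.184 m²; emitting surface = 4πr² = 4.737 m² (ratio 4).
S·A_cross = εσ·A_surf·T⁴  ⇒  T⁴ = S/(4σ).
T⁴ = 1.00·4560/(4·5.67×10⁻⁸) = 2.011×10¹⁰ K⁴.
T = (2.011×10¹⁰)^(1/4).

T ≈ 377 K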